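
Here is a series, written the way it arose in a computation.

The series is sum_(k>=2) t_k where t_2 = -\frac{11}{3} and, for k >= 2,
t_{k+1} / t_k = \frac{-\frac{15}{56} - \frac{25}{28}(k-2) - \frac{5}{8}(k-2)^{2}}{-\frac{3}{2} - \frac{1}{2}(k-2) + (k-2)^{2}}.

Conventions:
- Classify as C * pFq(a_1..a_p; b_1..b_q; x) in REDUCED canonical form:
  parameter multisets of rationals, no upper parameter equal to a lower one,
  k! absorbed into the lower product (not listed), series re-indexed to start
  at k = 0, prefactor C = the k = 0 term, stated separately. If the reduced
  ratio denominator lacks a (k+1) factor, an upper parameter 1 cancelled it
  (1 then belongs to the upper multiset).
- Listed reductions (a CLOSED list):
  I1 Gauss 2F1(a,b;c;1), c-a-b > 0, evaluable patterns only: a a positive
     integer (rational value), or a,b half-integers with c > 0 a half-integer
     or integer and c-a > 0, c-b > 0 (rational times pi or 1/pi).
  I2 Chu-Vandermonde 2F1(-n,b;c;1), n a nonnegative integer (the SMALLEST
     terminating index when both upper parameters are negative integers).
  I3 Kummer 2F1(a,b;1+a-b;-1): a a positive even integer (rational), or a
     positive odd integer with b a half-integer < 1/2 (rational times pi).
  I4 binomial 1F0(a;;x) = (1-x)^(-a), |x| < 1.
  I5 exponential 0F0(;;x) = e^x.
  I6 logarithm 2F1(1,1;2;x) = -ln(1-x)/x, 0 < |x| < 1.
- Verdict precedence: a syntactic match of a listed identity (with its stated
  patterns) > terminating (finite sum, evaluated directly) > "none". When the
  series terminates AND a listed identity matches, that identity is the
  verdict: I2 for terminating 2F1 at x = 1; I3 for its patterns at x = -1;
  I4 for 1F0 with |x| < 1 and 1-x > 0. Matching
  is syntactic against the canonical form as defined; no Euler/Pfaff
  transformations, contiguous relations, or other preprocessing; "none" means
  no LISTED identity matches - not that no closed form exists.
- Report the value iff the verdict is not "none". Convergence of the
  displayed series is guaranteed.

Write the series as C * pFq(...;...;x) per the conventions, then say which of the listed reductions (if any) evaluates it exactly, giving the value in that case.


With C = -\frac{11}{3}: the canonical form is 2F1(\frac{3}{7}, 1; -\frac{3}{2}; -\frac{5}{8}). Verdict: none. Every listed pattern misses the 2F1 form at -\frac{5}{8}, upper {\frac{3}{7}, 1}.

The tell: from the first term -\frac{11}{3}: factor the ratio over Q (C = -11/3): negated roots = parameters.
Term ratio: r(k) = -\frac{5}{8} * (k+\frac{3}{7}) (k+1) / [(k-\frac{3}{2}) (k+1)] ; factor over Q: parameters, x = -\frac{5}{8}, and C = -\frac{11}{3}.


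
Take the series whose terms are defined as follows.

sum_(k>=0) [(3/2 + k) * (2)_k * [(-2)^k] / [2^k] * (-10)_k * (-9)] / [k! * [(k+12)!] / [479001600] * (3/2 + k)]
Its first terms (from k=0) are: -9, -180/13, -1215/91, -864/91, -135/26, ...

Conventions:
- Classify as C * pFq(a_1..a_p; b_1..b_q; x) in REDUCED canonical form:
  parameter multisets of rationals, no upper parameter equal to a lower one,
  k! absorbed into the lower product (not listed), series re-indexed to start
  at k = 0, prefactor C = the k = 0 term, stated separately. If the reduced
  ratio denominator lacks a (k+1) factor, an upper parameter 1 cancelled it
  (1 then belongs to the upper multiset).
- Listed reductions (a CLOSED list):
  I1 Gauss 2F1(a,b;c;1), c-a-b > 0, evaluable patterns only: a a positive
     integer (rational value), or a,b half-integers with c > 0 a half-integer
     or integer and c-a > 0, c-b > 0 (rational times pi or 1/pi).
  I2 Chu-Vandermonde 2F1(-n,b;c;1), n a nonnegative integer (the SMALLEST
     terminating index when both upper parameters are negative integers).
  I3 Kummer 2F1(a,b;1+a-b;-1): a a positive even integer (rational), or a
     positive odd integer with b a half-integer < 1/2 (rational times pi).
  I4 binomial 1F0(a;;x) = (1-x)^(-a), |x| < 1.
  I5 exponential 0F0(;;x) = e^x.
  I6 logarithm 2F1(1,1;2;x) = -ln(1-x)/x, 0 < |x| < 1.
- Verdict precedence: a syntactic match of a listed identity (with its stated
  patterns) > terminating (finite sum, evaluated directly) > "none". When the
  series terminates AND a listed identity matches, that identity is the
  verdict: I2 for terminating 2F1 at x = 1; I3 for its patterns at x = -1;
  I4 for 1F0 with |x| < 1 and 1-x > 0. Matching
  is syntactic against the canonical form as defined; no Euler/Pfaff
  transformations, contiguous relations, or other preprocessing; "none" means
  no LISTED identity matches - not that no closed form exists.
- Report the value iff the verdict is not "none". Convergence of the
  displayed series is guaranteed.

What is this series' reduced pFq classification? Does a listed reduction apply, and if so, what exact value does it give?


Prefactor -9, argument -1: 2F1 with upper {-10, 2} over lower {13}. Verdict: the Kummer evaluation I3 fires (x = -1; c = 13 equals 1+a-b for upper {-10, 2}: listed pattern). Value: -54.

The tell: t_0 being -9, the denominator's factorial ratio (prefactor -9) is a lower Pochhammer.
Adjacent-term ratio: r(k) = (-1) * (k-10) (k+2) / [(k+13) (k+1)] - poly over poly, x = (-1) from leading terms; C = -9 at k = 0.


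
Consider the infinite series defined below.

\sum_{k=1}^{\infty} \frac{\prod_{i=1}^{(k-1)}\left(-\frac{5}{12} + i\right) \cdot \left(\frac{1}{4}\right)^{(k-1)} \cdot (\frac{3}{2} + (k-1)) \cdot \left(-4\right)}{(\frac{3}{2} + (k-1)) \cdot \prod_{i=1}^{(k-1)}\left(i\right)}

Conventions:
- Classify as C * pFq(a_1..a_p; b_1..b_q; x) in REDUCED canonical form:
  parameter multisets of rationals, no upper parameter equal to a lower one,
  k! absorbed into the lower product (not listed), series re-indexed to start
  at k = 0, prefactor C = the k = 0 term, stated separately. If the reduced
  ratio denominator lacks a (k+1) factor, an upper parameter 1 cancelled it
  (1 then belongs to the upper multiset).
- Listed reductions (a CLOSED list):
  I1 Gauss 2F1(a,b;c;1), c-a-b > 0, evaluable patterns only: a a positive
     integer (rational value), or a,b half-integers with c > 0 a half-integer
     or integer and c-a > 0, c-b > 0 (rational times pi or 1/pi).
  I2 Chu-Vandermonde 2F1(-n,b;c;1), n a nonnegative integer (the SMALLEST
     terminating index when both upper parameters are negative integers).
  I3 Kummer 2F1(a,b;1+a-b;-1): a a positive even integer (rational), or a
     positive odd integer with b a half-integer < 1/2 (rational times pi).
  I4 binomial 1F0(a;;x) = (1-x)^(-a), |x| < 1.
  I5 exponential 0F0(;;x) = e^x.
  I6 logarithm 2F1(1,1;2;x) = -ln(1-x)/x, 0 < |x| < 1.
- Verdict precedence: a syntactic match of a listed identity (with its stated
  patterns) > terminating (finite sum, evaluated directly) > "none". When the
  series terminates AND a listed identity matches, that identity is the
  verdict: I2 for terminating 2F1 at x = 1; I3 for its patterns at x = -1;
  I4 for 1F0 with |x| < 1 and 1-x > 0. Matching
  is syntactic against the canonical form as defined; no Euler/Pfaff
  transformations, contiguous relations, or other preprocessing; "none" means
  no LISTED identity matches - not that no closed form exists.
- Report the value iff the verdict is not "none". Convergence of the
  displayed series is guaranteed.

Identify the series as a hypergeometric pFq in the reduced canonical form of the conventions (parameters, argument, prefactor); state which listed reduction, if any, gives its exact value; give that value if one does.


Classification (C = -4): 1F0 with upper {\frac{7}{12}}, lower {-}, argument x = \frac{1}{4}. Verdict: binomial (I4) applies (the 1F0 binomial series: exponent -7/12, x = \frac{1}{4}). Its exact value is \left(-4\right) \cdot \left(\frac{3}{4}\right)^{-\frac{7}{12}}.

Key observation: with t_0 = -4, the product of the first k integers (prefactor -4) is k!.
Ratio: r(k) = \frac{1}{4} * (k+\frac{7}{12}) / [(k+1)] ; factor over Q: parameters, x = \frac{1}{4}, and C = -4.


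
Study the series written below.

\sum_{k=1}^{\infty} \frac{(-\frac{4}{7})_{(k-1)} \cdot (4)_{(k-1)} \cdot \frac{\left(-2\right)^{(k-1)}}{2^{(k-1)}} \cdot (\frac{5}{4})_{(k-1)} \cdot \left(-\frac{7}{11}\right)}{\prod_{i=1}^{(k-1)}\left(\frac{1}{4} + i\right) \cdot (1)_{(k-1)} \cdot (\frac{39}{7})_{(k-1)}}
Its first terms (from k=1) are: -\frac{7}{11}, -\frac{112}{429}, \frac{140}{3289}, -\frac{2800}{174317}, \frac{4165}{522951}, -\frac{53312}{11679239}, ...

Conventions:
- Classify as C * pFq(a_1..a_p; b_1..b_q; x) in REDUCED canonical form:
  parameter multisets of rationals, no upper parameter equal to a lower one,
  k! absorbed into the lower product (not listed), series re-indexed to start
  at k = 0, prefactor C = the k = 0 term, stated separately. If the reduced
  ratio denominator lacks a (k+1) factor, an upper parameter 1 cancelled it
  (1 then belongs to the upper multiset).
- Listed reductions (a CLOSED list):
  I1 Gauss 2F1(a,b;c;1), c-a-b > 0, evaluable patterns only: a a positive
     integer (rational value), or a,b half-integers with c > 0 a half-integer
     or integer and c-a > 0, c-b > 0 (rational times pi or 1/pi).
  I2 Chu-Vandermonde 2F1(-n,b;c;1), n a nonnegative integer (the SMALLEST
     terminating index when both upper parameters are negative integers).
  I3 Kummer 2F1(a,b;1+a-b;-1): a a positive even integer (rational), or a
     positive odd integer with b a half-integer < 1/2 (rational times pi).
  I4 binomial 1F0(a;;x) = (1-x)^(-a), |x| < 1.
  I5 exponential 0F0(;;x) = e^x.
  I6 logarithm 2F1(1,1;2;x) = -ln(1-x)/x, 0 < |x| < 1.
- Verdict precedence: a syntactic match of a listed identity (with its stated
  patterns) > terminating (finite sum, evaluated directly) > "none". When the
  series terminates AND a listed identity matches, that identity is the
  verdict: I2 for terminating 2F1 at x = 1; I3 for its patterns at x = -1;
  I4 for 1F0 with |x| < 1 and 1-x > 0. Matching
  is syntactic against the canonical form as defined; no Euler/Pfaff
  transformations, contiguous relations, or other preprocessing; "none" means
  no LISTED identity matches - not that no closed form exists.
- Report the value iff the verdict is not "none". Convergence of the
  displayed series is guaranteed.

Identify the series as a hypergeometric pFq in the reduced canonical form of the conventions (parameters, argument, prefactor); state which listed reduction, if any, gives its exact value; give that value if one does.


With C = -\frac{7}{11}: the canonical form is 2F1(-\frac{4}{7}, 4; \frac{39}{7}; -1). Verdict at x = -1: the Kummer evaluation I3 matches (x = -1; c = \frac{39}{7} equals 1+a-b for upper {-\frac{4}{7}, 4}: listed pattern). Hence: -\frac{200}{231}.

First insight: t_0 = -\frac{7}{11} here, and the parameter 5/4 appears in both the upper and lower lists and cancels.
Consecutive-term ratio: r(k) = -1 * (k-\frac{4}{7}) (k+4) / [(k+\frac{39}{7}) (k+1)] - rational in k, leading ratio -1; with t_0 = -\frac{7}{11}, classification follows.


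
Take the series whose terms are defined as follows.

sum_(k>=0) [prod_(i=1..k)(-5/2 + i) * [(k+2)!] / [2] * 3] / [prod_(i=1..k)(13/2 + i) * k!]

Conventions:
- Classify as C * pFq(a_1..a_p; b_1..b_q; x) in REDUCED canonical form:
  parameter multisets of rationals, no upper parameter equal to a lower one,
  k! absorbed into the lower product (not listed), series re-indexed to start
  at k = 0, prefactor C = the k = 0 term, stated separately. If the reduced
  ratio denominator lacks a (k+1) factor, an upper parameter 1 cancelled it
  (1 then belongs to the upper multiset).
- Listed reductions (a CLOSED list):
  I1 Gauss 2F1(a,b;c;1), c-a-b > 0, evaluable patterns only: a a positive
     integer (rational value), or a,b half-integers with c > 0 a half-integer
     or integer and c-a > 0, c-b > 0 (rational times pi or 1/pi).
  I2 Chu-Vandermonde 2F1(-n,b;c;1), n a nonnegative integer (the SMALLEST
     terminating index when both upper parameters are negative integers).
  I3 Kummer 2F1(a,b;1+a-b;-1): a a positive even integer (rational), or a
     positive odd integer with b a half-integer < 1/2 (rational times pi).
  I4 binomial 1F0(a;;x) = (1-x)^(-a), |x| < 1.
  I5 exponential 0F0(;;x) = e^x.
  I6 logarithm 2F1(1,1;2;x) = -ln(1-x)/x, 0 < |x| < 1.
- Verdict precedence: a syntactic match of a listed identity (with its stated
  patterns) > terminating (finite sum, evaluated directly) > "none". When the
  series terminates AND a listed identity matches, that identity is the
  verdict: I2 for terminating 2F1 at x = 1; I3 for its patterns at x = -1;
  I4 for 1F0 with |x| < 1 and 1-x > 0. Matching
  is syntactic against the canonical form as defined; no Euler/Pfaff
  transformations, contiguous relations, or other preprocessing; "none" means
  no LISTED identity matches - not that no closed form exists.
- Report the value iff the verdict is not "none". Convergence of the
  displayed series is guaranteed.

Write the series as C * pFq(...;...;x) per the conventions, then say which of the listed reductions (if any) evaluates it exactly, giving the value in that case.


Reduced: x = 1, 2F1, upper = {-3/2, 3}, lower = {15/2}, C = 3. Verdict: Gauss's theorem (I1) fires (x = 1: the Gamma ratio telescopes since c-a-b = 6 > 0 and a = 3 in Z>0). Value: 1287/896.

The tell: with t_0 = 3, the running product (C = 3, x = 1) telescopes to a rising factorial.
Step ratio: r(k) = 1 * (k-3/2) (k+3) / [(k+15/2) (k+1)] - poly over poly, x = 1 from leading terms; C = 3 at k = 0.


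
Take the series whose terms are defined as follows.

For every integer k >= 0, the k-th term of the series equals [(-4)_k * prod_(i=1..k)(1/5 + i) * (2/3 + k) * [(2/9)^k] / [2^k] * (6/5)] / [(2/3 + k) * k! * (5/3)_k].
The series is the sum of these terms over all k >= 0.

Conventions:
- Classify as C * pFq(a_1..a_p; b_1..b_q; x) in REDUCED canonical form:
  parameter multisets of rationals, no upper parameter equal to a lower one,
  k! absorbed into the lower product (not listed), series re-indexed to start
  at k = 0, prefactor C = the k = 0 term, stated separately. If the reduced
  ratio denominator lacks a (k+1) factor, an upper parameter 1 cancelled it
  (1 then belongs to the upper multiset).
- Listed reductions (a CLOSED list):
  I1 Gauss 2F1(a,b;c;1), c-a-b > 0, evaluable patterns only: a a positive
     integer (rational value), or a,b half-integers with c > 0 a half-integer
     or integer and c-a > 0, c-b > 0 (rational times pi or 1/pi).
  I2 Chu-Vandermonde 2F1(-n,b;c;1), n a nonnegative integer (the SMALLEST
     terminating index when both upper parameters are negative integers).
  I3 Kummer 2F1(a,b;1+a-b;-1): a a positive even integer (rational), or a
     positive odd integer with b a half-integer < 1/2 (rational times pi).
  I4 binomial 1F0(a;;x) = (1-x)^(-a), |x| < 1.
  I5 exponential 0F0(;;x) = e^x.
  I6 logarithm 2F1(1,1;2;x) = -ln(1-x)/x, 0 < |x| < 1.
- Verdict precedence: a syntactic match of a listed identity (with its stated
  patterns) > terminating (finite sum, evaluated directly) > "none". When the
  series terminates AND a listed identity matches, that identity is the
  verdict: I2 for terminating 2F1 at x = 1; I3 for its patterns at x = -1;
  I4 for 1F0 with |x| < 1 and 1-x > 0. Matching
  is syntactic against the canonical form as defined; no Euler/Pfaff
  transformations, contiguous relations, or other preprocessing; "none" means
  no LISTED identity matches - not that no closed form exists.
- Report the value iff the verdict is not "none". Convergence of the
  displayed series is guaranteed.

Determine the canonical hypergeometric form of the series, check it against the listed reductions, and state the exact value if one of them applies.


At argument 1/9: a 2F1 with upper {-4, 6/5}, lower {5/3}, scaled by C = 6/5. Verdict: terminating - the sum ends at index 4 because -4 is a negative integer; exact evaluation follows. Exact value: 13523/15625.

The tell: t_0 being 6/5, the two k-th powers (C = 6/5, x = 1/9) combine into one argument.
Term ratio: r(k) = (1/9) * (k-4) (k+6/5) / [(k+5/3) (k+1)] ; factor over Q: parameters, x = (1/9), and C = 6/5.


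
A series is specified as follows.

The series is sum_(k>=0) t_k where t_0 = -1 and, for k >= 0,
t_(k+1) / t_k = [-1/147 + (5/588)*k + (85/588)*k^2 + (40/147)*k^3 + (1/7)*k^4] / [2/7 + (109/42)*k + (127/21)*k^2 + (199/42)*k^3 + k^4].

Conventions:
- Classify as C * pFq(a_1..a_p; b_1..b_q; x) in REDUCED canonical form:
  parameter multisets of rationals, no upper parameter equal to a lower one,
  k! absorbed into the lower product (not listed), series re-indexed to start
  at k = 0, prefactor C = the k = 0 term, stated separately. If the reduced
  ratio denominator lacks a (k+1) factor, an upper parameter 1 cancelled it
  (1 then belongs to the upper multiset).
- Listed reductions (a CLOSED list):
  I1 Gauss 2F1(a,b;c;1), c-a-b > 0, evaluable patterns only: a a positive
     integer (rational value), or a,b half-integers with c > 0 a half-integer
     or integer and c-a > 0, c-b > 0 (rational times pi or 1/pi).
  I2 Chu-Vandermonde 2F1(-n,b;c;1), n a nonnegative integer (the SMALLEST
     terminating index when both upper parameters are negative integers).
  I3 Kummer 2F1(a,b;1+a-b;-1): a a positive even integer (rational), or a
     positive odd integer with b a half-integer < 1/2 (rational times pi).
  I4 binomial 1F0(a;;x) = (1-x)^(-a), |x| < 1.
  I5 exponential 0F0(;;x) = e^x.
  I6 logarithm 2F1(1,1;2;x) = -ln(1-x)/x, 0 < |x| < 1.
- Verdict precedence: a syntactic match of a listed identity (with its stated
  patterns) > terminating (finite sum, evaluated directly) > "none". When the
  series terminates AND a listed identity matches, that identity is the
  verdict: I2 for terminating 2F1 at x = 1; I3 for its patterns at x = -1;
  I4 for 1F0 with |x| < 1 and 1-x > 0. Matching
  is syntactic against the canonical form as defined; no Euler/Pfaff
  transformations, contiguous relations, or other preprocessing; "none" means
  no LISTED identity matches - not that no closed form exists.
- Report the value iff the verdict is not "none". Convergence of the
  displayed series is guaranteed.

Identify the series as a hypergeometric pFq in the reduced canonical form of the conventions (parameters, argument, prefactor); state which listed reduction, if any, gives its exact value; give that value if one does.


This is -1 * 3F2(-1/6, 1/2, 1; 1/6, 3; 1/7) in reduced canonical form. Verdict: none. A 3F2 with upper {-1/6, 1/2, 1} fits none of I1-I6 at x = 1/7; the sum runs forever.

The tell: from the first term -1: the parameter 4/7 appears in both the upper and lower lists and cancels.
Term ratio: r(k) = (1/7) * (k-1/6) (k+1/2) (k+1) / [(k+1/6) (k+3) (k+1)] - rational in k. x = (1/7); t_0 = -1; negate the roots.


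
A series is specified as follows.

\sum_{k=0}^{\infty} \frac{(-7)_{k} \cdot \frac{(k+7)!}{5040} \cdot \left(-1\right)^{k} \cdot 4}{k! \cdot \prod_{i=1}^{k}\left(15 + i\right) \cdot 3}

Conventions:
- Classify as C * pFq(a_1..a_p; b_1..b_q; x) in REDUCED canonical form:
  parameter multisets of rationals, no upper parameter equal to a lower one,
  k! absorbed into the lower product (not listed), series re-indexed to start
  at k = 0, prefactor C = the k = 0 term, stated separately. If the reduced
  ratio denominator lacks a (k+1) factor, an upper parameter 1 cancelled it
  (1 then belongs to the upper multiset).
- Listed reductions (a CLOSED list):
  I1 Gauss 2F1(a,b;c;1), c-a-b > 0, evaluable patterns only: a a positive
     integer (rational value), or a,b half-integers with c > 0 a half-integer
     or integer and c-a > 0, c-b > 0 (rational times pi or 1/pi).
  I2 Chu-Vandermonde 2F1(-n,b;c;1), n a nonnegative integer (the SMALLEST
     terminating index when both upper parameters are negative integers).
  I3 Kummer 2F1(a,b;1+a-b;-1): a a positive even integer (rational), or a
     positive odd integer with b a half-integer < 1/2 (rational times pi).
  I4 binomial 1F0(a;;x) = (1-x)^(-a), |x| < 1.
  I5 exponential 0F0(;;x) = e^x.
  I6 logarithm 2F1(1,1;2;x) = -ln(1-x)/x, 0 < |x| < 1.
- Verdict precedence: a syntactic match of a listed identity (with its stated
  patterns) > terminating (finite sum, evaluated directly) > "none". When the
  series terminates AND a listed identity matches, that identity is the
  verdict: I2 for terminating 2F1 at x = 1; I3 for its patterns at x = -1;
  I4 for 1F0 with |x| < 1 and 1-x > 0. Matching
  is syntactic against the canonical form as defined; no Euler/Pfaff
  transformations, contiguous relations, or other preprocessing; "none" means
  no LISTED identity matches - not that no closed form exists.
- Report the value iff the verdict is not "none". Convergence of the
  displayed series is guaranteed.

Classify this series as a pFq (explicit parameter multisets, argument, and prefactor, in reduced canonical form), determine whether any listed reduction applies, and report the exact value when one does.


x = -1 here; the reduced form reads 2F1, upper {-7, 8}, lower {16}, C = \frac{4}{3}. Verdict: the Kummer evaluation I3 matches (x = -1; c = 16 equals 1+a-b for upper {-7, 8}: listed pattern). Sum: 26.

First insight: x = -1 and the lower running product (prefactor 4/3) is a rising factorial.
Consecutive-term ratio: r(k) = -1 * (k-7) (k+8) / [(k+16) (k+1)] - rational in k, leading ratio -1; with t_0 = \frac{4}{3}, classification follows.


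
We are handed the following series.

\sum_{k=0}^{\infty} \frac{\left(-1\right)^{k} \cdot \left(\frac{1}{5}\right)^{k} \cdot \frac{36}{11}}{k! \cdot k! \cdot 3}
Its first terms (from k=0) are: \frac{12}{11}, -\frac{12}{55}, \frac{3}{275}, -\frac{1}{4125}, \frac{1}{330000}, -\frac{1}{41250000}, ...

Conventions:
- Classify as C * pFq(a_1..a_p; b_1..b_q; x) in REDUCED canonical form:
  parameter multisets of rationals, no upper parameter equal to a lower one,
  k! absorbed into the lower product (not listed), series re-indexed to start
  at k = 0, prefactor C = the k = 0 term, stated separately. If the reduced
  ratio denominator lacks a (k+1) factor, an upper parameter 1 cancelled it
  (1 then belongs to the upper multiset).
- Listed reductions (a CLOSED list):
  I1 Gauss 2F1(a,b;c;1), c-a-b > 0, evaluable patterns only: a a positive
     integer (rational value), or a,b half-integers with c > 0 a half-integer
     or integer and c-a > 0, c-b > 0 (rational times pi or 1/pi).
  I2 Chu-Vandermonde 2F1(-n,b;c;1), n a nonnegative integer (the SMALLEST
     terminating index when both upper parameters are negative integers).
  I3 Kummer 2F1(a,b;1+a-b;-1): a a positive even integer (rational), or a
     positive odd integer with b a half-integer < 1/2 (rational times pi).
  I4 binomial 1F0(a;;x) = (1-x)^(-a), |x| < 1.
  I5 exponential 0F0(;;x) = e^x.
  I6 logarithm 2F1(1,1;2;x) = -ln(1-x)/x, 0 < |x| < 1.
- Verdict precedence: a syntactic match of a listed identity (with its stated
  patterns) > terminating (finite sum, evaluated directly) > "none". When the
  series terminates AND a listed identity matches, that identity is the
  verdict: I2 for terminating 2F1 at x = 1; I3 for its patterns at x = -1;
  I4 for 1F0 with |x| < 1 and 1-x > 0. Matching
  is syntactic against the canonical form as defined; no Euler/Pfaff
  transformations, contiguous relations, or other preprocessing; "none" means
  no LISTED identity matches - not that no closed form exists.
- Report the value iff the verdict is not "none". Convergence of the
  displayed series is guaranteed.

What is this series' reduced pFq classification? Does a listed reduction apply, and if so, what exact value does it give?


The tell: from the first term \frac{12}{11}: the denominator's factorial ratio (C = 12/11, x = -1/5) is a lower Pochhammer.
Consecutive-term ratio: r(k) = -\frac{1}{5} * 1 / [(k+1) (k+1)] - rational in k. x = -\frac{1}{5}; t_0 = \frac{12}{11}; negate the roots.

Prefactor \frac{12}{11}, argument -\frac{1}{5}: 0F1 with upper {-} over lower {1}. Verdict: none. A 0F1 with upper {-} fits none of I1-I6 at x = -\frac{1}{5}; the sum runs forever.


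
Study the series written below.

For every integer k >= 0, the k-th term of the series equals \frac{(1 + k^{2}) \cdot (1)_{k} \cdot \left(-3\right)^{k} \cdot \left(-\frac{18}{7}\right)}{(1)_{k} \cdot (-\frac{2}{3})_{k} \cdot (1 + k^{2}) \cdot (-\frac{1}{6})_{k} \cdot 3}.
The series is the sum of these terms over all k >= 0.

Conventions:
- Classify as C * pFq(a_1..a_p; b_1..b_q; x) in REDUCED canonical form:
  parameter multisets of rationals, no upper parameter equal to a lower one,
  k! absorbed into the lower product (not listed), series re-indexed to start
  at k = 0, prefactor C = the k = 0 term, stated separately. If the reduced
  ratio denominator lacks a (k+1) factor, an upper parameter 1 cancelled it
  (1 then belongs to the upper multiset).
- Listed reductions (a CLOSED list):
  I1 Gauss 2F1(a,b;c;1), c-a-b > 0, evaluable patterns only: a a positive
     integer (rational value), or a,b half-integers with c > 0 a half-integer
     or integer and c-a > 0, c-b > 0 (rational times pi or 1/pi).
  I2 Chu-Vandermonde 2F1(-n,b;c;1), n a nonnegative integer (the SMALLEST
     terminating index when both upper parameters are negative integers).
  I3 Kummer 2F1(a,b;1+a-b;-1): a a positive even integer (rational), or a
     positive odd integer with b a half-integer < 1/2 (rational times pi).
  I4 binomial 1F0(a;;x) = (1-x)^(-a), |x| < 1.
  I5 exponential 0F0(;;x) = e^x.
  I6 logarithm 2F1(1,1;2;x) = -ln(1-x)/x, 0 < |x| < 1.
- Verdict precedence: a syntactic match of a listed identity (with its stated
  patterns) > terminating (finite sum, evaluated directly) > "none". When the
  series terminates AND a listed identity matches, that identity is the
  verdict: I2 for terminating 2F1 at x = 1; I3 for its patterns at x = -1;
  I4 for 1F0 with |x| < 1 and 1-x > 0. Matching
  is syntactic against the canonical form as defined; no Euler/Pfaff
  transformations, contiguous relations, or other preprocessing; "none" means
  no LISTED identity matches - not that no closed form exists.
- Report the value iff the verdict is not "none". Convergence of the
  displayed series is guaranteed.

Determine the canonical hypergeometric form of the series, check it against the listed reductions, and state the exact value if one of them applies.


Key step: x = -3 and (1)_k (C = -6/7, x = -3) is k! itself.
Adjacent-term ratio: r(k) = -3 * (k+1) / [(k-\frac{2}{3}) (k-\frac{1}{6}) (k+1)] ; factor over Q: parameters, x = -3, and C = -\frac{6}{7}.

Canonical form: C = -\frac{6}{7} times 1F2 with upper {1}, lower {-\frac{2}{3}, -\frac{1}{6}}, x = -3. Verdict: none - this 1F2 at x = -3 matches no listed pattern, and upper {1} holds no stopper.


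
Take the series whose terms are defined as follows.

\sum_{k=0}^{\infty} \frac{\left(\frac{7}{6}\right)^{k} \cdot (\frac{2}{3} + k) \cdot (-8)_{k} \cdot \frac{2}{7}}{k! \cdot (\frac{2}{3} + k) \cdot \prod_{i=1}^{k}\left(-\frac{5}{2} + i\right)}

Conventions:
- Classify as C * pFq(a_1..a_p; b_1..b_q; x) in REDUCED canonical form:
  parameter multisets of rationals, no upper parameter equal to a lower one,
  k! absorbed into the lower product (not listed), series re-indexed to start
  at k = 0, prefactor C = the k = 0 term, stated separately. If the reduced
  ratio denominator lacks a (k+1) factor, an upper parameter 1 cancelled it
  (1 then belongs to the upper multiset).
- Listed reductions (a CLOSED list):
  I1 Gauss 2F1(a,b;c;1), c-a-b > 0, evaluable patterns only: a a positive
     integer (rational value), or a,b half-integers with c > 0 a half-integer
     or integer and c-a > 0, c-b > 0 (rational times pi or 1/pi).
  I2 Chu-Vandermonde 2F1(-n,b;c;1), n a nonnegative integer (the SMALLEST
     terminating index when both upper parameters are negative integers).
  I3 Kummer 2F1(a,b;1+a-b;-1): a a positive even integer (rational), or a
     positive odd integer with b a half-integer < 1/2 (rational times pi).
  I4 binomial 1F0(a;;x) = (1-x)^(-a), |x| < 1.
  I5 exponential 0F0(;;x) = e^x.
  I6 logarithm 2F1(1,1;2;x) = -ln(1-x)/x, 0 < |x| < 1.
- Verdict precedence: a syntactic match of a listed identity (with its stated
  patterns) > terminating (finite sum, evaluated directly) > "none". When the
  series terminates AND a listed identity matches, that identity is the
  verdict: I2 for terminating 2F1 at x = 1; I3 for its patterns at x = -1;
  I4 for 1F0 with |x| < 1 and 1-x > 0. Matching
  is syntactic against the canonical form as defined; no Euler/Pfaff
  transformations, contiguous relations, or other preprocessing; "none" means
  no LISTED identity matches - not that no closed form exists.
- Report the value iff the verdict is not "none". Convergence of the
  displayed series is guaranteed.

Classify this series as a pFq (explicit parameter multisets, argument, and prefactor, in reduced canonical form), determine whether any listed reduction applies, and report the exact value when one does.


Key observation: from the first term \frac{2}{7}: k + 2/3 divides numerator and denominator alike; prefactor 2/7 after cancelling.
Step ratio: r(k) = \frac{7}{6} * (k-8) / [(k-\frac{3}{2}) (k+1)] - rational; roots negated = parameters, x = \frac{7}{6}, C = \frac{2}{7}.

At argument \frac{7}{6}: a 1F1 with upper {-8}, lower {-\frac{3}{2}}, scaled by C = \frac{2}{7}. Verdict: terminating - upper -8 stops the sum at k = 8; the 9 terms are added exactly. Value: -\frac{1245795616}{204604785}.


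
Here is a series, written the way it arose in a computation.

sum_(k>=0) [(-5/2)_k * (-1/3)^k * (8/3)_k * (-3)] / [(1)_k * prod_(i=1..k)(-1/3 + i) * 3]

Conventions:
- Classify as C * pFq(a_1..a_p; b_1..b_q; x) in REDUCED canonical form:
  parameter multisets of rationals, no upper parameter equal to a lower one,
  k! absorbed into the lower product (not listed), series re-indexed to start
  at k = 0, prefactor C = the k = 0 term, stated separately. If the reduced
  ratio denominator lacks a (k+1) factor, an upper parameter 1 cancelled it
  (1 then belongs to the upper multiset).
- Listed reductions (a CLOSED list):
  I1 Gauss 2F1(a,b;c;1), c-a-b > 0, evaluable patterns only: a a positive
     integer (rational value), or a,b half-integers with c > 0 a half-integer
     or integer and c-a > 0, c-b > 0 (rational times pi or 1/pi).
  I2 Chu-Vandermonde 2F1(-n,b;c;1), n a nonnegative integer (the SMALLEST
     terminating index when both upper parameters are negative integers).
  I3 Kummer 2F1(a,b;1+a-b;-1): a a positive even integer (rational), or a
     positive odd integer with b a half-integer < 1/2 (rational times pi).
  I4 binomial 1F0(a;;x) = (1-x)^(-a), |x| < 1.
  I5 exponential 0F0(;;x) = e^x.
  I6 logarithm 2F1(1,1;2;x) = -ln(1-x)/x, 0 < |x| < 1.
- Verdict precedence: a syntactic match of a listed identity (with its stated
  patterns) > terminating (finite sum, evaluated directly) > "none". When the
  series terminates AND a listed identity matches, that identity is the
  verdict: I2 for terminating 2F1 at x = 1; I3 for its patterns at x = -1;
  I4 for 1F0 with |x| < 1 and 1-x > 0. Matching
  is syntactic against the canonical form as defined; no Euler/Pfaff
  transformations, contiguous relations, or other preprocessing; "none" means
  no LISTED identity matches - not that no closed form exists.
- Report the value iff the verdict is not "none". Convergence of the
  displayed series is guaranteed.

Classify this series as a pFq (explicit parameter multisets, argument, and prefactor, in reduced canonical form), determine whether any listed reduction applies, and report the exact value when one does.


At argument -1/3: a 2F1 with upper {-5/2, 8/3}, lower {2/3}, scaled by C = -1. Verdict: none. Every listed pattern misses the 2F1 form at -1/3, upper {-5/2, 8/3}.

The tell: t_0 being -1, the constant factors (C = -1, x = -1/3) combine into one prefactor.
Consecutive-term ratio: r(k) = (-1/3) * (k-5/2) (k+8/3) / [(k+2/3) (k+1)] - rational; roots negated = parameters, x = (-1/3), C = -1.


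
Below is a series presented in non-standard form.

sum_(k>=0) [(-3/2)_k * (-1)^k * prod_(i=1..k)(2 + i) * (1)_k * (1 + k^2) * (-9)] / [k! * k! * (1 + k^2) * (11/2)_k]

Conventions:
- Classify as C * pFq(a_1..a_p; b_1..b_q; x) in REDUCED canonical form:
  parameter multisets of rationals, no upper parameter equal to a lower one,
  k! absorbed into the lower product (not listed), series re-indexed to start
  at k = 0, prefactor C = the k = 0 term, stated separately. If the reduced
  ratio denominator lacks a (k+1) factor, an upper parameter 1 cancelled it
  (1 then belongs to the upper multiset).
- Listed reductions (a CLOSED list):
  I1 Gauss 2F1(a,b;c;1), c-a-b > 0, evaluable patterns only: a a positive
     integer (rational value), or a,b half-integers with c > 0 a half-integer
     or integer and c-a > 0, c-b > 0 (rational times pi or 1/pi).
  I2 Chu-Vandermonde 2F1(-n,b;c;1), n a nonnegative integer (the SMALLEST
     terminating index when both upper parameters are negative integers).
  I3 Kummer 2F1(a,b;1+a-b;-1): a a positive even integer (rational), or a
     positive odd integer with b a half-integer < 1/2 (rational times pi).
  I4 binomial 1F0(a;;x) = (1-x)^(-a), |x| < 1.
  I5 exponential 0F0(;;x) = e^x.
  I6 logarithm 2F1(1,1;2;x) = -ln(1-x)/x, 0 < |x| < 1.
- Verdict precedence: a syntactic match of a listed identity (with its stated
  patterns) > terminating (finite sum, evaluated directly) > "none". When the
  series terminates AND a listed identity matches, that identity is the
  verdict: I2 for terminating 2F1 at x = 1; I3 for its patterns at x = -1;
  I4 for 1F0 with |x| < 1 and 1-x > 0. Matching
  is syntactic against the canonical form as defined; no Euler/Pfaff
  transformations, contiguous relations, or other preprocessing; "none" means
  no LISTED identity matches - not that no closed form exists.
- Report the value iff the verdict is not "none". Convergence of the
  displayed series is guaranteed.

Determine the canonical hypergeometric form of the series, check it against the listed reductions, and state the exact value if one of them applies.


With C = -9: the canonical form is 2F1(-3/2, 3; 11/2; -1). Verdict (x = -1): the Kummer evaluation I3 applies (x = -1; c = 11/2 equals 1+a-b for upper {-3/2, 3}: listed pattern). Sum: (-2835/512) * pi.

Key observation: with t_0 = -9, the running product (prefactor -9) telescopes to a rising factorial.
Ratio: r(k) = (-1) * (k-3/2) (k+3) / [(k+11/2) (k+1)] - rational in k. x = (-1); t_0 = -9; negate the roots.


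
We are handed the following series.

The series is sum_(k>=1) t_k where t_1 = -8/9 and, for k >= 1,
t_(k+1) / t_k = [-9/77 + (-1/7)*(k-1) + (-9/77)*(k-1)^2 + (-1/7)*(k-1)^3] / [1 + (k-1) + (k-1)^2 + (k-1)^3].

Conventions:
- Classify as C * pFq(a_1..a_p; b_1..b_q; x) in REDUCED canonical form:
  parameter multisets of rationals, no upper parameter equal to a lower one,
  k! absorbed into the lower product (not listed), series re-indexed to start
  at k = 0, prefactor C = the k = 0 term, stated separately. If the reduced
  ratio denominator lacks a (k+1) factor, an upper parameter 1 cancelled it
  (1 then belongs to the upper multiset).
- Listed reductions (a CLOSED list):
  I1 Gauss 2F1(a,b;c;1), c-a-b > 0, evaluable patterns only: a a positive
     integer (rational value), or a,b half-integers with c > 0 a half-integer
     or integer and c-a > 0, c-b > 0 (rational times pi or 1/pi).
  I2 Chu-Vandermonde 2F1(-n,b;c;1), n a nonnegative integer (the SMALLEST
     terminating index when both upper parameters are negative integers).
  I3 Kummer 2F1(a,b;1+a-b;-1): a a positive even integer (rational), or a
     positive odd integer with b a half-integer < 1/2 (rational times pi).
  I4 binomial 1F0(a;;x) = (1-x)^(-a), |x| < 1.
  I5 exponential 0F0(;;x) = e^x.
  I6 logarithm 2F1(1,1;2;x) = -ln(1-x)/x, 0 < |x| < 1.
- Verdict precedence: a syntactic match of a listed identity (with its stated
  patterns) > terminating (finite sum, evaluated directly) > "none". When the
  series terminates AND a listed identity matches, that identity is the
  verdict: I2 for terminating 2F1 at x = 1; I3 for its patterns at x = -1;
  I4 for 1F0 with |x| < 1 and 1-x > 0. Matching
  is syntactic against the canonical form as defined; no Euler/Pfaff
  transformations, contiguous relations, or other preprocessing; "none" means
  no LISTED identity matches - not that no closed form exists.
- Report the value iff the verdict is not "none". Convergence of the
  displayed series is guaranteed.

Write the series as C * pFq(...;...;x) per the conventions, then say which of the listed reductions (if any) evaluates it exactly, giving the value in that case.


Structural cue: x = (-1/7) and cancel k^2 + 1 from the displayed ratio first; then C = -8/9, x = -1/7.
Adjacent-term ratio: r(k) = (-1/7) * (k+9/11) / [(k+1)] - poly over poly, x = (-1/7) from leading terms; C = -8/9 at k = 0.

x = -1/7 here; the reduced form reads 1F0, upper {9/11}, lower {-}, C = -8/9. Verdict: this is the binomial series (I4) (the 1F0 binomial series: exponent -9/11, x = -1/7). Value: (-8/9) * (8/7)^(-9/11).


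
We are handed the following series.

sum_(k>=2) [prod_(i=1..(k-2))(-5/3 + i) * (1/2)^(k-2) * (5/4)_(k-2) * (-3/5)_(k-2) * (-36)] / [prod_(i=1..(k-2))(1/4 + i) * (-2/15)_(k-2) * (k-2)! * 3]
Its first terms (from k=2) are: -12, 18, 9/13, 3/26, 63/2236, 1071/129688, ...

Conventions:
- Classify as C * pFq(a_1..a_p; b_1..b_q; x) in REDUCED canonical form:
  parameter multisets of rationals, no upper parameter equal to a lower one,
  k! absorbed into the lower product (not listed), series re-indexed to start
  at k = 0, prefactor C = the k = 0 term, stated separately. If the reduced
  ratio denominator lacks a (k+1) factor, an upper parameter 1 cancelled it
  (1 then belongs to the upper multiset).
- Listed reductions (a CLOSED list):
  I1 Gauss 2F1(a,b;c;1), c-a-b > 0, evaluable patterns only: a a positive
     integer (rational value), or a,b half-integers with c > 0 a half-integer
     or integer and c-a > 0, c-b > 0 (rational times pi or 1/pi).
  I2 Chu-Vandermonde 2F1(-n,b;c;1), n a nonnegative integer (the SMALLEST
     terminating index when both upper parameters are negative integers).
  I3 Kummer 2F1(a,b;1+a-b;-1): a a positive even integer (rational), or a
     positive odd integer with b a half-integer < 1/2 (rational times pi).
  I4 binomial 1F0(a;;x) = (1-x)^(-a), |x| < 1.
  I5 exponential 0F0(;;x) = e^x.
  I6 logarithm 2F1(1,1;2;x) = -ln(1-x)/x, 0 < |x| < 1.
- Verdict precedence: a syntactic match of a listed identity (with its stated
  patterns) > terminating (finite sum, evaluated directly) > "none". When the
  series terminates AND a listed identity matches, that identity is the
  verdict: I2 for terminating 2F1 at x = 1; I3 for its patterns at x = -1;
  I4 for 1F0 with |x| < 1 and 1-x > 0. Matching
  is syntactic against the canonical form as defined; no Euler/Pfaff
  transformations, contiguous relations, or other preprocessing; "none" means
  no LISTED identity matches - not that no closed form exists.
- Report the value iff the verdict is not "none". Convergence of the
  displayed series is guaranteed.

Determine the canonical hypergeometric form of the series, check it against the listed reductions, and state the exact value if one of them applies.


Prefactor -12, argument 1/2: 2F1 with upper {-2/3, -3/5} over lower {-2/15}. Verdict: none - this 2F1 at x = 1/2 matches no listed pattern, and upper {-2/3, -3/5} holds no stopper.

First insight: from the first term -12: the running product (C = -12) telescopes to a rising factorial.
Ratio: r(k) = (1/2) * (k-2/3) (k-3/5) / [(k-2/15) (k+1)] - rational in k. x = (1/2); t_0 = -12; negate the roots.


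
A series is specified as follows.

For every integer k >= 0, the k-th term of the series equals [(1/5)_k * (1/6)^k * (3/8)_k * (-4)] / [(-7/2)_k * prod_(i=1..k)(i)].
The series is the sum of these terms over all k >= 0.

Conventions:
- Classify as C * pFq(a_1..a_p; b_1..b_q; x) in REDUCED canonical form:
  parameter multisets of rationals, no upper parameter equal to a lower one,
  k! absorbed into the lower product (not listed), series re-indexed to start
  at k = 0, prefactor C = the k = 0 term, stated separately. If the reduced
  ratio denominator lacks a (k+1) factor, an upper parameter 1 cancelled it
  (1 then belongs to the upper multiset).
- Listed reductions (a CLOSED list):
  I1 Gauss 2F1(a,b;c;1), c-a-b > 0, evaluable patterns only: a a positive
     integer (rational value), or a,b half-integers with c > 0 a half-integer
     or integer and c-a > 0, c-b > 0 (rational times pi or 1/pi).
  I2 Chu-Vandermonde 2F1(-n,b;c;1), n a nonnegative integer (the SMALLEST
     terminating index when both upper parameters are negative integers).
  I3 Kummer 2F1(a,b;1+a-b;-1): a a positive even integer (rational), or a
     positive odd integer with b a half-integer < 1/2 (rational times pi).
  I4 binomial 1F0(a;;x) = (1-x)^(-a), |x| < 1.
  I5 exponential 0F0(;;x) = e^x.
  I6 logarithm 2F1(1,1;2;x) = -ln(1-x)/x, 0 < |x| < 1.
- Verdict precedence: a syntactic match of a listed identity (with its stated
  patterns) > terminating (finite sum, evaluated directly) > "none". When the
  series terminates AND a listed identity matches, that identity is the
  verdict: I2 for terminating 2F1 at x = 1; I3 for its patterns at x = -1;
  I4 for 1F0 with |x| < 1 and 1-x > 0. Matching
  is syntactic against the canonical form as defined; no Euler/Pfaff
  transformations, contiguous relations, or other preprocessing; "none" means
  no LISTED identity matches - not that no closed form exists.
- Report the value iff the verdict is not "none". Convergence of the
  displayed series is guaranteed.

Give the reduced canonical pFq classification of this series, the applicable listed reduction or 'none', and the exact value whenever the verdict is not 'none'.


Reduced: x = 1/6, 2F1, upper = {1/5, 3/8}, lower = {-7/2}, C = -4. Verdict: none - at argument 1/6 the multisets {1/5, 3/8} ; {-7/2} match no listed identity.

Key step: x = (1/6) and the product of the first k integers (C = -4) is k!.
Step ratio: r(k) = (1/6) * (k+1/5) (k+3/8) / [(k-7/2) (k+1)] - poly over poly, x = (1/6) from leading terms; C = -4 at k = 0.
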